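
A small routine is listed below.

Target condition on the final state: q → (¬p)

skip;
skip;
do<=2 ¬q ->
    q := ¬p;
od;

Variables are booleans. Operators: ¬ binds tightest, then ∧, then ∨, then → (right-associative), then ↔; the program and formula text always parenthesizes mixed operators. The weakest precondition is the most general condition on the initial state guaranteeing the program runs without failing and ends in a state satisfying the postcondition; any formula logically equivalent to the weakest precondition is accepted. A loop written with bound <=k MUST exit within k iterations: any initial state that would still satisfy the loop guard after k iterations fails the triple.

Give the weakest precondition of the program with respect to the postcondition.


Working backward. After the program, q → (¬p) must hold.
Before the loop (bound <=2), unroll the exhaustion recursion (WP_0 = exit-now case; WP_j = one more guarded iteration, up to j = 2):
  WP_0: q ∧ (q → (¬p))
  WP_1: ((¬q) → (¬p)) ∧ (q → (q → (¬p)))
  WP_2: ((¬q) → (p → (¬p))) ∧ (q → (q → (¬p)))
So before the loop: ((¬q) → (p → (¬p))) ∧ (q → (q → (¬p)))
Before skip: ((¬q) → (p → (¬p))) ∧ (q → (q → (¬p)))
Before skip: ((¬q) → (p → (¬p))) ∧ (q → (q → (¬p)))
Answer: WP = ((¬q) → (p → (¬p))) ∧ (q → (q → (¬p)))


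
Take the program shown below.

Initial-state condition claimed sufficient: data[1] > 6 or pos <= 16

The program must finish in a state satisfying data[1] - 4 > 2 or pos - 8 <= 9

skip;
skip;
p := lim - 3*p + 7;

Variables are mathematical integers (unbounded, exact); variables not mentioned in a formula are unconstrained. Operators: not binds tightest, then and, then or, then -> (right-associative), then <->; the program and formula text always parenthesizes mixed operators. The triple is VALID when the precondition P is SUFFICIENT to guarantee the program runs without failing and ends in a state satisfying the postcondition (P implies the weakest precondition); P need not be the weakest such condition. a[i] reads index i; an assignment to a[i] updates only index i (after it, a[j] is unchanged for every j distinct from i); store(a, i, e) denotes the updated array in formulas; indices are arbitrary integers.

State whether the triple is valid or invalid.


Working backward. After the program, the postcondition data[1] - 4 > 2 or pos - 8 <= 9 must hold; in canonical form it is data[1] > 6 or pos <= 17.
Before p := lim - 3*p + 7: data[1] > 6 or pos <= 17
Before skip: data[1] > 6 or pos <= 17
Before skip: data[1] > 6 or pos <= 17
The weakest precondition is data[1] > 6 or pos <= 17.
Check whether data[1] > 6 or pos <= 16 implies it.
Every state satisfying the precondition satisfies the weakest precondition: the implication holds.
Answer: valid


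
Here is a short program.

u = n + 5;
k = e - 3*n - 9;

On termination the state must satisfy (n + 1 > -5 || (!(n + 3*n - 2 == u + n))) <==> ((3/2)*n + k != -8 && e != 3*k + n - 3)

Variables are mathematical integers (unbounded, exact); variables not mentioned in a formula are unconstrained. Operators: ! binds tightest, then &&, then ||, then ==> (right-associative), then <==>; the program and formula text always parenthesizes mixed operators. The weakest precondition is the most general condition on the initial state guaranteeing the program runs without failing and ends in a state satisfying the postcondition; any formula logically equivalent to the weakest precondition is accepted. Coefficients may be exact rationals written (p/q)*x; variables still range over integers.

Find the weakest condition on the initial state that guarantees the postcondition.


Working backward. After the program, the postcondition (n + 1 > -5 || (!(n + 3*n - 2 == u + n))) <==> ((3/2)*n + k != -8 && e != 3*k + n - 3) must hold; in canonical form it is (n > -6 || (!(3*n == u + 2))) <==> (k + (3/2)*n != -8 && e != 3*k + n - 3).
Before k := e - 3*n - 9: (n > -6 || (!(3*n == u + 2))) <==> (e != (3/2)*n + 1 && 8*n != 2*e - 30)
Before u := n + 5: (n > -6 || (!(2*n == 7))) <==> (e != (3/2)*n + 1 && 8*n != 2*e - 30)
Answer: WP = (n > -6 || (!(2*n == 7))) <==> (e != (3/2)*n + 1 && 8*n != 2*e - 30)


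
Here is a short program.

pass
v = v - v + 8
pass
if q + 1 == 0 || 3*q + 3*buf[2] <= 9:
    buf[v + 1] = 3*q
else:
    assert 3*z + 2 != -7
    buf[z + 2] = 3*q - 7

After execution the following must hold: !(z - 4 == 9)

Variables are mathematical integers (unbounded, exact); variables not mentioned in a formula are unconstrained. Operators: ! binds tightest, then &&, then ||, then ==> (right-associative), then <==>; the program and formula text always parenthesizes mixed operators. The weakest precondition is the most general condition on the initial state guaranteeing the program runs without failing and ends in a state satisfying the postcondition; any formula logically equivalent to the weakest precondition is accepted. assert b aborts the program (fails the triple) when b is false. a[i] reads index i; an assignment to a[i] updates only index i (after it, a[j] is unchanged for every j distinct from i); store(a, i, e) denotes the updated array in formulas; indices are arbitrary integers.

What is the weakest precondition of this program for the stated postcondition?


Working backward. After the program, the postcondition !(z - 4 == 9) must hold; in canonical form it is !(z == 13).
Then branch requires !(z == 13); else branch requires 3*z != -9 && (!(z == 13)).
Before the if: ((q == -1 || 3*buf[2] + 3*q <= 9) ==> (!(z == 13))) && ((!(q == -1 || 3*buf[2] + 3*q <= 9)) ==> (3*z != -9 && (!(z == 13))))
Before skip: ((q == -1 || 3*buf[2] + 3*q <= 9) ==> (!(z == 13))) && ((!(q == -1 || 3*buf[2] + 3*q <= 9)) ==> (3*z != -9 && (!(z == 13))))
Before v := v - v + 8: ((q == -1 || 3*buf[2] + 3*q <= 9) ==> (!(z == 13))) && ((!(q == -1 || 3*buf[2] + 3*q <= 9)) ==> (3*z != -9 && (!(z == 13))))
Before skip: ((q == -1 || 3*buf[2] + 3*q <= 9) ==> (!(z == 13))) && ((!(q == -1 || 3*buf[2] + 3*q <= 9)) ==> (3*z != -9 && (!(z == 13))))
Answer: WP = ((q == -1 || 3*buf[2] + 3*q <= 9) ==> (!(z == 13))) && ((!(q == -1 || 3*buf[2] + 3*q <= 9)) ==> (3*z != -9 && (!(z == 13))))


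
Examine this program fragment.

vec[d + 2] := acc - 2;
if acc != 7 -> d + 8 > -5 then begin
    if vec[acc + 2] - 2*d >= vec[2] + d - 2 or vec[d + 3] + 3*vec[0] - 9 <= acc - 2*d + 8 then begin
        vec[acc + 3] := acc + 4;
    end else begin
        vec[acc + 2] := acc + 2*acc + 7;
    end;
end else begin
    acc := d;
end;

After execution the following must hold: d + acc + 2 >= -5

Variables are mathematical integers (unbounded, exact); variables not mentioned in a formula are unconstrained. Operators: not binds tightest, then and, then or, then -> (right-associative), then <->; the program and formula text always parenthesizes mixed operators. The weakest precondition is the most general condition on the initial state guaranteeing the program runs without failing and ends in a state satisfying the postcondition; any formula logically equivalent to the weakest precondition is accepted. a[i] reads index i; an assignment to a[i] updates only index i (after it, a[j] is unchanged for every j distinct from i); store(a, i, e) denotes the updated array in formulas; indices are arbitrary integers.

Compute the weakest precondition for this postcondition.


Working backward. After the program, the postcondition d + acc + 2 >= -5 must hold; in canonical form it is acc + d >= -7.
Then branch requires ((vec[acc + 2] >= vec[2] + 3*d - 2 or vec[d + 3] + 3*vec[0] + 2*d <= acc + 17) -> acc + d >= -7) and ((not (vec[acc + 2] >= vec[2] + 3*d - 2 or vec[d + 3] + 3*vec[0] + 2*d <= acc + 17)) -> acc + d >= -7); else branch requires 2*d >= -7.
Before the if: ((acc != 7 -> d > -13) -> (((vec[acc + 2] >= vec[2] + 3*d - 2 or vec[d + 3] + 3*vec[0] + 2*d <= acc + 17) -> acc + d >= -7) and ((not (vec[acc + 2] >= vec[2] + 3*d - 2 or vec[d + 3] + 3*vec[0] + 2*d <= acc + 17)) -> acc + d >= -7))) and ((not (acc != 7 -> d > -13)) -> 2*d >= -7)
Before vec[d + 2] := acc - 2: ((acc != 7 -> d > -13) -> (((store(vec, d + 2, acc - 2)[acc + 2] >= store(vec, d + 2, acc - 2)[2] + 3*d - 2 or store(vec, d + 2, acc - 2)[d + 3] + 3*store(vec, d + 2, acc - 2)[0] + 2*d <= acc + 17) -> acc + d >= -7) and ((not (store(vec, d + 2, acc - 2)[acc + 2] >= store(vec, d + 2, acc - 2)[2] + 3*d - 2 or store(vec, d + 2, acc - 2)[d + 3] + 3*store(vec, d + 2, acc - 2)[0] + 2*d <= acc + 17)) -> acc + d >= -7))) and ((not (acc != 7 -> d > -13)) -> 2*d >= -7)
Answer: WP = ((acc != 7 -> d > -13) -> (((store(vec, d + 2, acc - 2)[acc + 2] >= store(vec, d + 2, acc - 2)[2] + 3*d - 2 or store(vec, d + 2, acc - 2)[d + 3] + 3*store(vec, d + 2, acc - 2)[0] + 2*d <= acc + 17) -> acc + d >= -7) and ((not (store(vec, d + 2, acc - 2)[acc + 2] >= store(vec, d + 2, acc - 2)[2] + 3*d - 2 or store(vec, d + 2, acc - 2)[d + 3] + 3*store(vec, d + 2, acc - 2)[0] + 2*d <= acc + 17)) -> acc + d >= -7))) and ((not (acc != 7 -> d > -13)) -> 2*d >= -7)


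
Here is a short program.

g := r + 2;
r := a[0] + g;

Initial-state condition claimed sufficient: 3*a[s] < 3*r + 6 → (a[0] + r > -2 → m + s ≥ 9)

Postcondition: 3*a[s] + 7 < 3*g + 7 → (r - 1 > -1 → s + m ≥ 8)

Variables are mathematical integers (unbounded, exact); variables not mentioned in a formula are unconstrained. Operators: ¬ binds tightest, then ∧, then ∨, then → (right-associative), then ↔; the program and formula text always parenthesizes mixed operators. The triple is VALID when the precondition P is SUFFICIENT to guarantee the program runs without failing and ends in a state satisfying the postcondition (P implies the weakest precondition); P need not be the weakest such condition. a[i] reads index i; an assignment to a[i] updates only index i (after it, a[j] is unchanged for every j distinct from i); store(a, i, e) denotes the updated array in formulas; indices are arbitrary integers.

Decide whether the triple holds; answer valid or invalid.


Working backward. After the program, the postcondition 3*a[s] + 7 < 3*g + 7 → (r - 1 > -1 → s + m ≥ 8) must hold; in canonical form it is 3*a[s] < 3*g → (r > 0 → m + s ≥ 8).
Before r := a[0] + g: 3*a[s] < 3*g → (a[0] + g > 0 → m + s ≥ 8)
Before g := r + 2: 3*a[s] < 3*r + 6 → (a[0] + r > -2 → m + s ≥ 8)
The weakest precondition is 3*a[s] < 3*r + 6 → (a[0] + r > -2 → m + s ≥ 8).
Check whether 3*a[s] < 3*r + 6 → (a[0] + r > -2 → m + s ≥ 9) implies it.
Every state satisfying the precondition satisfies the weakest precondition: the implication holds.
Answer: valid


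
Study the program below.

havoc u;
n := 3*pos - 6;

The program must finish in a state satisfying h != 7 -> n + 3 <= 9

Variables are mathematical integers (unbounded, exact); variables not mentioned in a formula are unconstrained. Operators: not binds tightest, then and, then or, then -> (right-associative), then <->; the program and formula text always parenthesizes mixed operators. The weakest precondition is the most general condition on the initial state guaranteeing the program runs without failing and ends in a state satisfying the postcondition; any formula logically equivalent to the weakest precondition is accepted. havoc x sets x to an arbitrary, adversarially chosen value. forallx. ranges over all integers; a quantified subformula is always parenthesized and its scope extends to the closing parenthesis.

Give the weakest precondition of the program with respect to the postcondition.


Working backward. After the program, the postcondition h != 7 -> n + 3 <= 9 must hold; in canonical form it is h != 7 -> n <= 6.
Before n := 3*pos - 6: h != 7 -> 3*pos <= 12
Before havoc u: h != 7 -> 3*pos <= 12
Answer: WP = h != 7 -> 3*pos <= 12


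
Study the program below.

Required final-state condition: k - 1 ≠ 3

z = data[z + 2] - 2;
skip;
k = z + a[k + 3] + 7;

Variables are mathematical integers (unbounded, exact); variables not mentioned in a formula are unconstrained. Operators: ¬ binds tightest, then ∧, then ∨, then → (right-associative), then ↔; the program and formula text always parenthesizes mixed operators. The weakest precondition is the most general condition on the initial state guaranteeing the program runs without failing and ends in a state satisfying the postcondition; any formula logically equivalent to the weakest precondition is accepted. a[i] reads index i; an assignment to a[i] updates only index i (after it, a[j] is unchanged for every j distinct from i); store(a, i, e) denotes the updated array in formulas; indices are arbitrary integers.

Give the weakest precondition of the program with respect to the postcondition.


Working backward. After the program, the postcondition k - 1 ≠ 3 must hold; in canonical form it is k ≠ 4.
Before k := z + a[k + 3] + 7: a[k + 3] + z ≠ -3
Before skip: a[k + 3] + z ≠ -3
Before z := data[z + 2] - 2: a[k + 3] + data[z + 2] ≠ -1
Answer: WP = a[k + 3] + data[z + 2] ≠ -1


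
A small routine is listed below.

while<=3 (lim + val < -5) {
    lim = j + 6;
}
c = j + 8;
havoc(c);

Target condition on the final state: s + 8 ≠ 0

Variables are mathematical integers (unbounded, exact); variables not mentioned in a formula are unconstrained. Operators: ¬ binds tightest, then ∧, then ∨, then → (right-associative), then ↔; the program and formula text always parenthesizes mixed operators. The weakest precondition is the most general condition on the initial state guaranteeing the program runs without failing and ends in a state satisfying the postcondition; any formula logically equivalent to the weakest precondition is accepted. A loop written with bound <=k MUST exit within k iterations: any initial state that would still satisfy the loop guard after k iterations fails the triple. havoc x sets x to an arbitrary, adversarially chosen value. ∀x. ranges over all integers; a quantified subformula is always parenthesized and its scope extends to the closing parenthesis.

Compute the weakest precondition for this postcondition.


Working backward. After the program, the postcondition s + 8 ≠ 0 must hold; in canonical form it is s ≠ -8.
Before havoc c: s ≠ -8
Before c := j + 8: s ≠ -8
Before the loop (bound <=3), unroll the exhaustion recursion (WP_0 = exit-now case; WP_j = one more guarded iteration, up to j = 3):
  WP_0: (¬(lim + val < -5)) ∧ s ≠ -8
  WP_1: (lim + val < -5 → ((¬(j + val < -11)) ∧ s ≠ -8)) ∧ ((¬(lim + val < -5)) → s ≠ -8)
  WP_2: (lim + val < -5 → ((j + val < -11 → ((¬(j + val < -11)) ∧ s ≠ -8)) ∧ ((¬(j + val < -11)) → s ≠ -8))) ∧ ((¬(lim + val < -5)) → s ≠ -8)
  WP_3: (lim + val < -5 → ((j + val < -11 → ((j + val < -11 → ((¬(j + val < -11)) ∧ s ≠ -8)) ∧ ((¬(j + val < -11)) → s ≠ -8))) ∧ ((¬(j + val < -11)) → s ≠ -8))) ∧ ((¬(lim + val < -5)) → s ≠ -8)
So before the loop: (lim + val < -5 → ((j + val < -11 → ((j + val < -11 → ((¬(j + val < -11)) ∧ s ≠ -8)) ∧ ((¬(j + val < -11)) → s ≠ -8))) ∧ ((¬(j + val < -11)) → s ≠ -8))) ∧ ((¬(lim + val < -5)) → s ≠ -8)
Answer: WP = (lim + val < -5 → ((j + val < -11 → ((j + val < -11 → ((¬(j + val < -11)) ∧ s ≠ -8)) ∧ ((¬(j + val < -11)) → s ≠ -8))) ∧ ((¬(j + val < -11)) → s ≠ -8))) ∧ ((¬(lim + val < -5)) → s ≠ -8)


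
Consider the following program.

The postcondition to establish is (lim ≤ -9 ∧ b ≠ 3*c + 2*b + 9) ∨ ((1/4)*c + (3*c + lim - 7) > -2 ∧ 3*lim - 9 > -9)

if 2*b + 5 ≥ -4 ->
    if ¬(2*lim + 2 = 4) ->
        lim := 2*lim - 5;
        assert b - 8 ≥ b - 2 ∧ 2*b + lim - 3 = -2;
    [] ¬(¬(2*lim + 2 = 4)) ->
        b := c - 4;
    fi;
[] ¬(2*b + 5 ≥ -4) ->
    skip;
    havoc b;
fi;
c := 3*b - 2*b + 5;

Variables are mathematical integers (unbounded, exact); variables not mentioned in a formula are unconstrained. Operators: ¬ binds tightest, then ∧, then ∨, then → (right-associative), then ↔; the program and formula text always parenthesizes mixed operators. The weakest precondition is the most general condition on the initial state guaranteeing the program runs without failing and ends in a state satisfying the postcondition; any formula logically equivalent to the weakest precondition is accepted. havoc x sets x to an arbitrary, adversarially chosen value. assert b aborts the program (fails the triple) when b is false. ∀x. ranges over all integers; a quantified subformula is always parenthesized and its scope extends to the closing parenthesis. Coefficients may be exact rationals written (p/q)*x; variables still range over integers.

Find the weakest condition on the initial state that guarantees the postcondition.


Working backward. After the program, the postcondition (lim ≤ -9 ∧ b ≠ 3*c + 2*b + 9) ∨ ((1/4)*c + (3*c + lim - 7) > -2 ∧ 3*lim - 9 > -9) must hold; in canonical form it is (lim ≤ -9 ∧ b + 3*c ≠ -9) ∨ ((13/4)*c + lim > 5 ∧ 3*lim > 0).
Before c := 3*b - 2*b + 5: (lim ≤ -9 ∧ 4*b ≠ -24) ∨ ((13/4)*b + lim > -45/4 ∧ 3*lim > 0)
Then branch requires 2*lim = 2 ∧ (2*lim = 2 → ((lim ≤ -9 ∧ 4*c ≠ -8) ∨ ((13/4)*c + lim > 7/4 ∧ 3*lim > 0))); else branch requires ∀b_1. ((lim ≤ -9 ∧ 4*b_1 ≠ -24) ∨ ((13/4)*b_1 + lim > -45/4 ∧ 3*lim > 0)).
Before the if: (2*b ≥ -9 → (2*lim = 2 ∧ (2*lim = 2 → ((lim ≤ -9 ∧ 4*c ≠ -8) ∨ ((13/4)*c + lim > 7/4 ∧ 3*lim > 0))))) ∧ ((¬(2*b ≥ -9)) → (∀b_1. ((lim ≤ -9 ∧ 4*b_1 ≠ -24) ∨ ((13/4)*b_1 + lim > -45/4 ∧ 3*lim > 0))))
Answer: WP = (2*b ≥ -9 → (2*lim = 2 ∧ (2*lim = 2 → ((lim ≤ -9 ∧ 4*c ≠ -8) ∨ ((13/4)*c + lim > 7/4 ∧ 3*lim > 0))))) ∧ ((¬(2*b ≥ -9)) → (∀b_1. ((lim ≤ -9 ∧ 4*b_1 ≠ -24) ∨ ((13/4)*b_1 + lim > -45/4 ∧ 3*lim > 0))))


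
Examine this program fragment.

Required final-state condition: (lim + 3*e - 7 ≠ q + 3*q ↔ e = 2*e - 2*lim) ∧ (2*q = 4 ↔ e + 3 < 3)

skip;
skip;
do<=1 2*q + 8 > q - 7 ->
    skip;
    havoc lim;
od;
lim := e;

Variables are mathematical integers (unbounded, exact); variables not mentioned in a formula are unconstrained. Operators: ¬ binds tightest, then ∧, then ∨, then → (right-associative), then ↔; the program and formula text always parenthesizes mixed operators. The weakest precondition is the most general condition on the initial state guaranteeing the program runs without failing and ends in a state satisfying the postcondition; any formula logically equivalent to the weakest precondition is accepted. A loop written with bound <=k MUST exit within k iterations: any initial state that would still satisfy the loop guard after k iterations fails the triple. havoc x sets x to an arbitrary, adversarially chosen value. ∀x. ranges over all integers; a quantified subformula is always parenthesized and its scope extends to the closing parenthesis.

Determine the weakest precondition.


Working backward. After the program, the postcondition (lim + 3*e - 7 ≠ q + 3*q ↔ e = 2*e - 2*lim) ∧ (2*q = 4 ↔ e + 3 < 3) must hold; in canonical form it is (3*e + lim ≠ 4*q + 7 ↔ 2*lim = e) ∧ (2*q = 4 ↔ e < 0).
Before lim := e: (4*e ≠ 4*q + 7 ↔ e = 0) ∧ (2*q = 4 ↔ e < 0)
Before the loop (bound <=1), unroll the exhaustion recursion (WP_0 = exit-now case; WP_j = one more guarded iteration, up to j = 1):
  WP_0: (¬(q > -15)) ∧ (4*e ≠ 4*q + 7 ↔ e = 0) ∧ (2*q = 4 ↔ e < 0)
  WP_1: (q > -15 → ((¬(q > -15)) ∧ (4*e ≠ 4*q + 7 ↔ e = 0) ∧ (2*q = 4 ↔ e < 0))) ∧ ((¬(q > -15)) → ((4*e ≠ 4*q + 7 ↔ e = 0) ∧ (2*q = 4 ↔ e < 0)))
So before the loop: (q > -15 → ((¬(q > -15)) ∧ (4*e ≠ 4*q + 7 ↔ e = 0) ∧ (2*q = 4 ↔ e < 0))) ∧ ((¬(q > -15)) → ((4*e ≠ 4*q + 7 ↔ e = 0) ∧ (2*q = 4 ↔ e < 0)))
Before skip: (q > -15 → ((¬(q > -15)) ∧ (4*e ≠ 4*q + 7 ↔ e = 0) ∧ (2*q = 4 ↔ e < 0))) ∧ ((¬(q > -15)) → ((4*e ≠ 4*q + 7 ↔ e = 0) ∧ (2*q = 4 ↔ e < 0)))
Before skip: (q > -15 → ((¬(q > -15)) ∧ (4*e ≠ 4*q + 7 ↔ e = 0) ∧ (2*q = 4 ↔ e < 0))) ∧ ((¬(q > -15)) → ((4*e ≠ 4*q + 7 ↔ e = 0) ∧ (2*q = 4 ↔ e < 0)))
Answer: WP = (q > -15 → ((¬(q > -15)) ∧ (4*e ≠ 4*q + 7 ↔ e = 0) ∧ (2*q = 4 ↔ e < 0))) ∧ ((¬(q > -15)) → ((4*e ≠ 4*q + 7 ↔ e = 0) ∧ (2*q = 4 ↔ e < 0)))


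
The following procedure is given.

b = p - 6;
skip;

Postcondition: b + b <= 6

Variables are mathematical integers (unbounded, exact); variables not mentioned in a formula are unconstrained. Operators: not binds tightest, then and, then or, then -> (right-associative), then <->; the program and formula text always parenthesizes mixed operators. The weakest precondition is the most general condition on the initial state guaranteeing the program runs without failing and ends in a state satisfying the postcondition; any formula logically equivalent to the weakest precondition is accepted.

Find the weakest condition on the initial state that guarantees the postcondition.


Working backward. After the program, the postcondition b + b <= 6 must hold; in canonical form it is 2*b <= 6.
Before skip: 2*b <= 6
Before b := p - 6: 2*p <= 18
Answer: WP = 2*p <= 18


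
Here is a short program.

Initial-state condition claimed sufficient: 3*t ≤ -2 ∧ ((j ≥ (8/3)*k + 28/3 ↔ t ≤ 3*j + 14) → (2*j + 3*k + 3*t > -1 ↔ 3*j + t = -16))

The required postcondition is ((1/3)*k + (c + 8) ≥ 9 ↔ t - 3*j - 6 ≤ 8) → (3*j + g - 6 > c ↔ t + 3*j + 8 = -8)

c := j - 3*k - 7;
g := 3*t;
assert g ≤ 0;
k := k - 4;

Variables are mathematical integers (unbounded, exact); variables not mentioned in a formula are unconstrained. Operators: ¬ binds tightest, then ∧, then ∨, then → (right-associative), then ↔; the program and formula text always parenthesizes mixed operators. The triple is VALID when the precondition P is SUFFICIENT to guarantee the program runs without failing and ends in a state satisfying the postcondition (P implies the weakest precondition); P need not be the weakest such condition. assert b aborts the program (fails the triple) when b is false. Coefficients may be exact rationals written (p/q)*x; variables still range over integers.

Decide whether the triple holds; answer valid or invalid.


Working backward. After the program, the postcondition ((1/3)*k + (c + 8) ≥ 9 ↔ t - 3*j - 6 ≤ 8) → (3*j + g - 6 > c ↔ t + 3*j + 8 = -8) must hold; in canonical form it is (c + (1/3)*k ≥ 1 ↔ t ≤ 3*j + 14) → (g + 3*j > c + 6 ↔ 3*j + t = -16).
Before k := k - 4: (c + (1/3)*k ≥ 7/3 ↔ t ≤ 3*j + 14) → (g + 3*j > c + 6 ↔ 3*j + t = -16)
Before assert g ≤ 0: g ≤ 0 ∧ ((c + (1/3)*k ≥ 7/3 ↔ t ≤ 3*j + 14) → (g + 3*j > c + 6 ↔ 3*j + t = -16))
Before g := 3*t: 3*t ≤ 0 ∧ ((c + (1/3)*k ≥ 7/3 ↔ t ≤ 3*j + 14) → (3*j + 3*t > c + 6 ↔ 3*j + t = -16))
Before c := j - 3*k - 7: 3*t ≤ 0 ∧ ((j ≥ (8/3)*k + 28/3 ↔ t ≤ 3*j + 14) → (2*j + 3*k + 3*t > -1 ↔ 3*j + t = -16))
The weakest precondition is 3*t ≤ 0 ∧ ((j ≥ (8/3)*k + 28/3 ↔ t ≤ 3*j + 14) → (2*j + 3*k + 3*t > -1 ↔ 3*j + t = -16)).
Check whether 3*t ≤ -2 ∧ ((j ≥ (8/3)*k + 28/3 ↔ t ≤ 3*j + 14) → (2*j + 3*k + 3*t > -1 ↔ 3*j + t = -16)) implies it.
Every state satisfying the precondition satisfies the weakest precondition: the implication holds.
Answer: valid


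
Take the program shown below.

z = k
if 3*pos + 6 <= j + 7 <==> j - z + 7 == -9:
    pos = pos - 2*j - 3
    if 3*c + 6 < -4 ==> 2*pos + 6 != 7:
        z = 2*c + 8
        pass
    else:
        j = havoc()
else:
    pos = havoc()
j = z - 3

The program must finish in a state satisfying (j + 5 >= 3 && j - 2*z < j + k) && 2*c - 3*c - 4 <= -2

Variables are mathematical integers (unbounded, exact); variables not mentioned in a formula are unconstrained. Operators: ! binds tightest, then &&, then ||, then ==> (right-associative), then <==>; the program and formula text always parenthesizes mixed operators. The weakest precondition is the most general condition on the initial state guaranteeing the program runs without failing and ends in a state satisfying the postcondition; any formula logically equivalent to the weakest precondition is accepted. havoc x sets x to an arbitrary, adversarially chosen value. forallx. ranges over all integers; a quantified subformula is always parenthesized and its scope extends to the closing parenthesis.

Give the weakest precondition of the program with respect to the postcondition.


Working backward. After the program, the postcondition (j + 5 >= 3 && j - 2*z < j + k) && 2*c - 3*c - 4 <= -2 must hold; in canonical form it is j >= -2 && k + 2*z > 0 && c >= -2.
Before j := z - 3: z >= 1 && k + 2*z > 0 && c >= -2
Then branch requires ((3*c < -10 ==> 2*pos != 4*j + 7) ==> (2*c >= -7 && 4*c + k > -16 && c >= -2)) && ((!(3*c < -10 ==> 2*pos != 4*j + 7)) ==> (z >= 1 && k + 2*z > 0 && c >= -2)); else branch requires z >= 1 && k + 2*z > 0 && c >= -2.
Before the if: ((3*pos <= j + 1 <==> j == z - 16) ==> (((3*c < -10 ==> 2*pos != 4*j + 7) ==> (2*c >= -7 && 4*c + k > -16 && c >= -2)) && ((!(3*c < -10 ==> 2*pos != 4*j + 7)) ==> (z >= 1 && k + 2*z > 0 && c >= -2)))) && ((!(3*pos <= j + 1 <==> j == z - 16)) ==> (z >= 1 && k + 2*z > 0 && c >= -2))
Before z := k: ((3*pos <= j + 1 <==> j == k - 16) ==> (((3*c < -10 ==> 2*pos != 4*j + 7) ==> (2*c >= -7 && 4*c + k > -16 && c >= -2)) && ((!(3*c < -10 ==> 2*pos != 4*j + 7)) ==> (k >= 1 && 3*k > 0 && c >= -2)))) && ((!(3*pos <= j + 1 <==> j == k - 16)) ==> (k >= 1 && 3*k > 0 && c >= -2))
Answer: WP = ((3*pos <= j + 1 <==> j == k - 16) ==> (((3*c < -10 ==> 2*pos != 4*j + 7) ==> (2*c >= -7 && 4*c + k > -16 && c >= -2)) && ((!(3*c < -10 ==> 2*pos != 4*j + 7)) ==> (k >= 1 && 3*k > 0 && c >= -2)))) && ((!(3*pos <= j + 1 <==> j == k - 16)) ==> (k >= 1 && 3*k > 0 && c >= -2))


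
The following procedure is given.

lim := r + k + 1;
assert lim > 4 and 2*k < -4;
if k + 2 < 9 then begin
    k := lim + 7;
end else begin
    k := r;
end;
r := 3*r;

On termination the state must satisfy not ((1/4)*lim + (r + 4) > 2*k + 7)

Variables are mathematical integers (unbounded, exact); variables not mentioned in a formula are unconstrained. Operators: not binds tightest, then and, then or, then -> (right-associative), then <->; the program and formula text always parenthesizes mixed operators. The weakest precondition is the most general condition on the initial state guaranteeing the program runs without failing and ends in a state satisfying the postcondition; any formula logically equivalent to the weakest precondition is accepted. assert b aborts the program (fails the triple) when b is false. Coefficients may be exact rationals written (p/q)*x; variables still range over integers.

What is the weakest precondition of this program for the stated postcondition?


Working backward. After the program, the postcondition not ((1/4)*lim + (r + 4) > 2*k + 7) must hold; in canonical form it is not ((1/4)*lim + r > 2*k + 3).
Before r := 3*r: not ((1/4)*lim + 3*r > 2*k + 3)
Then branch requires not (3*r > (7/4)*lim + 17); else branch requires not ((1/4)*lim + r > 3).
Before the if: (k < 7 -> (not (3*r > (7/4)*lim + 17))) and ((not (k < 7)) -> (not ((1/4)*lim + r > 3)))
Before assert lim > 4 and 2*k < -4: lim > 4 and 2*k < -4 and (k < 7 -> (not (3*r > (7/4)*lim + 17))) and ((not (k < 7)) -> (not ((1/4)*lim + r > 3)))
Before lim := r + k + 1: k + r > 3 and 2*k < -4 and (k < 7 -> (not ((5/4)*r > (7/4)*k + 75/4))) and ((not (k < 7)) -> (not ((1/4)*k + (5/4)*r > 11/4)))
Answer: WP = k + r > 3 and 2*k < -4 and (k < 7 -> (not ((5/4)*r > (7/4)*k + 75/4))) and ((not (k < 7)) -> (not ((1/4)*k + (5/4)*r > 11/4)))


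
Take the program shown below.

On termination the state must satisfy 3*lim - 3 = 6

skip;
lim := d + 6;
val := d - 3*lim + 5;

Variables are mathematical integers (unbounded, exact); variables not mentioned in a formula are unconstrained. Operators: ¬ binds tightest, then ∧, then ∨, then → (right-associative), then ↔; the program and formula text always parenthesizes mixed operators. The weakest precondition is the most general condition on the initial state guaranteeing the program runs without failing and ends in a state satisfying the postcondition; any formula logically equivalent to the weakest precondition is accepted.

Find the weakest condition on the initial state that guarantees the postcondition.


Working backward. After the program, the postcondition 3*lim - 3 = 6 must hold; in canonical form it is 3*lim = 9.
Before val := d - 3*lim + 5: 3*lim = 9
Before lim := d + 6: 3*d = -9
Before skip: 3*d = -9
Answer: WP = 3*d = -9


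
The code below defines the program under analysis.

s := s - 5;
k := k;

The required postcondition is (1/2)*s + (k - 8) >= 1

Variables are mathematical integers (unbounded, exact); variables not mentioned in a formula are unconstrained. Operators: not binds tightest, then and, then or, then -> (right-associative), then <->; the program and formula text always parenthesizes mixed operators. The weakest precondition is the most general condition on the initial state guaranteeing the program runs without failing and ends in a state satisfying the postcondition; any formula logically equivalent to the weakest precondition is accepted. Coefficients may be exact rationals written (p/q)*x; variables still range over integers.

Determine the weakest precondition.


Working backward. After the program, the postcondition (1/2)*s + (k - 8) >= 1 must hold; in canonical form it is k + (1/2)*s >= 9.
Before k := k: k + (1/2)*s >= 9
Before s := s - 5: k + (1/2)*s >= 23/2
Answer: WP = k + (1/2)*s >= 23/2


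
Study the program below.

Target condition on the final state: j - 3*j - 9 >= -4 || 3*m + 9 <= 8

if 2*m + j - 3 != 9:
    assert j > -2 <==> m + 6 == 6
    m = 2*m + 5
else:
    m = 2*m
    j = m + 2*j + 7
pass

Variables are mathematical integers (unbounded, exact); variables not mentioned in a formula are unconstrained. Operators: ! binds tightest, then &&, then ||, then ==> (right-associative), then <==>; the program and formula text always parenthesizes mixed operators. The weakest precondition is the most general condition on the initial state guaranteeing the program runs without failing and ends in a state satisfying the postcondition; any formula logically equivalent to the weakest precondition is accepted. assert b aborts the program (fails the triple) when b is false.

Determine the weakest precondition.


Working backward. After the program, the postcondition j - 3*j - 9 >= -4 || 3*m + 9 <= 8 must hold; in canonical form it is 2*j <= -5 || 3*m <= -1.
Before skip: 2*j <= -5 || 3*m <= -1
Then branch requires (j > -2 <==> m == 0) && (2*j <= -5 || 6*m <= -16); else branch requires 4*j + 4*m <= -19 || 6*m <= -1.
Before the if: (j + 2*m != 12 ==> ((j > -2 <==> m == 0) && (2*j <= -5 || 6*m <= -16))) && ((!(j + 2*m != 12)) ==> (4*j + 4*m <= -19 || 6*m <= -1))
Answer: WP = (j + 2*m != 12 ==> ((j > -2 <==> m == 0) && (2*j <= -5 || 6*m <= -16))) && ((!(j + 2*m != 12)) ==> (4*j + 4*m <= -19 || 6*m <= -1))


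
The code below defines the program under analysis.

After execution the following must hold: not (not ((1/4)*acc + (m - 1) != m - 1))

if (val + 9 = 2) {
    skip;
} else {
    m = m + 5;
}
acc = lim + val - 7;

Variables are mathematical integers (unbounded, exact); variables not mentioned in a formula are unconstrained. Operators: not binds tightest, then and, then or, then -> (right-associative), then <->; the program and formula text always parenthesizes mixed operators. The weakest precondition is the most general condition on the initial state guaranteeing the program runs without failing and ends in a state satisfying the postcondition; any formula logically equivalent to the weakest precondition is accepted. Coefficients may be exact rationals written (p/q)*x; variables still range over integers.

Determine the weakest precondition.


Working backward. After the program, the postcondition not (not ((1/4)*acc + (m - 1) != m - 1)) must hold; in canonical form it is (1/4)*acc != 0.
Before acc := lim + val - 7: (1/4)*lim + (1/4)*val != 7/4
Then branch requires (1/4)*lim + (1/4)*val != 7/4; else branch requires (1/4)*lim + (1/4)*val != 7/4.
Before the if: (val = -7 -> (1/4)*lim + (1/4)*val != 7/4) and ((not (val = -7)) -> (1/4)*lim + (1/4)*val != 7/4)
Answer: WP = (val = -7 -> (1/4)*lim + (1/4)*val != 7/4) and ((not (val = -7)) -> (1/4)*lim + (1/4)*val != 7/4)


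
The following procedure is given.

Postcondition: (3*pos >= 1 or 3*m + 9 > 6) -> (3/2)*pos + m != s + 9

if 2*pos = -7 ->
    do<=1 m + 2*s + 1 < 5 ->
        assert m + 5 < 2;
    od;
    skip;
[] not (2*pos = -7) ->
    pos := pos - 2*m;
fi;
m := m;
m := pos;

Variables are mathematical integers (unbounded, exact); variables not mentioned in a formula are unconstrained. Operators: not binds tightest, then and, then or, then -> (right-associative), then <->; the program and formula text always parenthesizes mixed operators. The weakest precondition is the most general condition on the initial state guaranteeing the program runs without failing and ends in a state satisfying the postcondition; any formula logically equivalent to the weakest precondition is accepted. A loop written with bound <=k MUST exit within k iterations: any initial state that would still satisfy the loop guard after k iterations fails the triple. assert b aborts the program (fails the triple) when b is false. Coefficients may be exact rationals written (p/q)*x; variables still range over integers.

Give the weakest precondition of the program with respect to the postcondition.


Working backward. After the program, the postcondition (3*pos >= 1 or 3*m + 9 > 6) -> (3/2)*pos + m != s + 9 must hold; in canonical form it is (3*pos >= 1 or 3*m > -3) -> m + (3/2)*pos != s + 9.
Before m := pos: (3*pos >= 1 or 3*pos > -3) -> (5/2)*pos != s + 9
Before m := m: (3*pos >= 1 or 3*pos > -3) -> (5/2)*pos != s + 9
Then branch requires (m + 2*s < 4 -> (m < -3 and (not (m + 2*s < 4)) and ((3*pos >= 1 or 3*pos > -3) -> (5/2)*pos != s + 9))) and ((not (m + 2*s < 4)) -> ((3*pos >= 1 or 3*pos > -3) -> (5/2)*pos != s + 9)); else branch requires (3*pos >= 6*m + 1 or 3*pos > 6*m - 3) -> (5/2)*pos != 5*m + s + 9.
Before the if: (2*pos = -7 -> ((m + 2*s < 4 -> (m < -3 and (not (m + 2*s < 4)) and ((3*pos >= 1 or 3*pos > -3) -> (5/2)*pos != s + 9))) and ((not (m + 2*s < 4)) -> ((3*pos >= 1 or 3*pos > -3) -> (5/2)*pos != s + 9)))) and ((not (2*pos = -7)) -> ((3*pos >= 6*m + 1 or 3*pos > 6*m - 3) -> (5/2)*pos != 5*m + s + 9))
Answer: WP = (2*pos = -7 -> ((m + 2*s < 4 -> (m < -3 and (not (m + 2*s < 4)) and ((3*pos >= 1 or 3*pos > -3) -> (5/2)*pos != s + 9))) and ((not (m + 2*s < 4)) -> ((3*pos >= 1 or 3*pos > -3) -> (5/2)*pos != s + 9)))) and ((not (2*pos = -7)) -> ((3*pos >= 6*m + 1 or 3*pos > 6*m - 3) -> (5/2)*pos != 5*m + s + 9))


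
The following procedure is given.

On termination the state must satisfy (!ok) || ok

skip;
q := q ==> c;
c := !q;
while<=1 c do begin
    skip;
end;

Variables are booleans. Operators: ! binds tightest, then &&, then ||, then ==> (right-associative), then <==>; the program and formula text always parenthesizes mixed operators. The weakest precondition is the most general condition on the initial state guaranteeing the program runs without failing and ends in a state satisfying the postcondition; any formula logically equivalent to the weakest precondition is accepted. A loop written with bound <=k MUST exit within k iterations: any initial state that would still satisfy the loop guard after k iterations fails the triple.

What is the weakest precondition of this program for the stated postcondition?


Working backward. After the program, the postcondition (!ok) || ok must hold; in canonical form it is true.
Before the loop (bound <=1), unroll the exhaustion recursion (WP_0 = exit-now case; WP_j = one more guarded iteration, up to j = 1):
  WP_0: !c
  WP_1: c ==> (!c)
So before the loop: c ==> (!c)
Before c := !q: (!q) ==> q
Before q := q ==> c: (!(q ==> c)) ==> (q ==> c)
Before skip: (!(q ==> c)) ==> (q ==> c)
Answer: WP = (!(q ==> c)) ==> (q ==> c)


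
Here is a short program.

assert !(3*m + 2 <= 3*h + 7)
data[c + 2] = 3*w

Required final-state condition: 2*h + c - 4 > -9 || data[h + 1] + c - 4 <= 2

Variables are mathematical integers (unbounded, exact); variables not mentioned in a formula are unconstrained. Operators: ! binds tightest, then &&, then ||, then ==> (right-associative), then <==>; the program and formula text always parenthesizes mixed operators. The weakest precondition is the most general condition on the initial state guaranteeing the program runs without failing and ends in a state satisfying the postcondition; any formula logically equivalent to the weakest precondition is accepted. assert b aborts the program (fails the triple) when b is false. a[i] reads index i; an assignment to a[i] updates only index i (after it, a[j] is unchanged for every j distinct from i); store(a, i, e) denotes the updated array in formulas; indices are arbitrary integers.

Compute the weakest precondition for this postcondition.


Working backward. After the program, the postcondition 2*h + c - 4 > -9 || data[h + 1] + c - 4 <= 2 must hold; in canonical form it is c + 2*h > -5 || data[h + 1] + c <= 6.
Before data[c + 2] := 3*w: c + 2*h > -5 || store(data, c + 2, 3*w)[h + 1] + c <= 6
Before assert !(3*m + 2 <= 3*h + 7): (!(3*m <= 3*h + 5)) && (c + 2*h > -5 || store(data, c + 2, 3*w)[h + 1] + c <= 6)
Answer: WP = (!(3*m <= 3*h + 5)) && (c + 2*h > -5 || store(data, c + 2, 3*w)[h + 1] + c <= 6)


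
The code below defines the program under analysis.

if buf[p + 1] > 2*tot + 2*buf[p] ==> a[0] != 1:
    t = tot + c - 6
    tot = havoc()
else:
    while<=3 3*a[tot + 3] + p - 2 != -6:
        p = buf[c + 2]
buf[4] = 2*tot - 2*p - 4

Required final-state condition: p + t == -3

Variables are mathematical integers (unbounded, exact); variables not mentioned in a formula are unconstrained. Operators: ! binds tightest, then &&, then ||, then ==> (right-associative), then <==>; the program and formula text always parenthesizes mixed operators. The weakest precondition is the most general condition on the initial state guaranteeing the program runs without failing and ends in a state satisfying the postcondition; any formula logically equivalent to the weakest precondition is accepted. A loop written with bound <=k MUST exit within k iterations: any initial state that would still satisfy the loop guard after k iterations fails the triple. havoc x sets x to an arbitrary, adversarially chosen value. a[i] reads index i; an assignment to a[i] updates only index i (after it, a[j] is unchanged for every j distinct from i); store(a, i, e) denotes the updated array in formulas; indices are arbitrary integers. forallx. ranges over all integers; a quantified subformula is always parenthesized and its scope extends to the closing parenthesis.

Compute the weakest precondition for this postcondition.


Working backward. After the program, p + t == -3 must hold.
Before buf[4] := 2*tot - 2*p - 4: p + t == -3
Then branch requires c + p + tot == 3; else branch requires (3*a[tot + 3] + p != -4 ==> ((3*a[tot + 3] + buf[c + 2] != -4 ==> ((3*a[tot + 3] + buf[c + 2] != -4 ==> ((!(3*a[tot + 3] + buf[c + 2] != -4)) && buf[c + 2] + t == -3)) && ((!(3*a[tot + 3] + buf[c + 2] != -4)) ==> buf[c + 2] + t == -3))) && ((!(3*a[tot + 3] + buf[c + 2] != -4)) ==> buf[c + 2] + t == -3))) && ((!(3*a[tot + 3] + p != -4)) ==> p + t == -3).
Before the if: ((buf[p + 1] > 2*buf[p] + 2*tot ==> a[0] != 1) ==> c + p + tot == 3) && ((!(buf[p + 1] > 2*buf[p] + 2*tot ==> a[0] != 1)) ==> ((3*a[tot + 3] + p != -4 ==> ((3*a[tot + 3] + buf[c + 2] != -4 ==> ((3*a[tot + 3] + buf[c + 2] != -4 ==> ((!(3*a[tot + 3] + buf[c + 2] != -4)) && buf[c + 2] + t == -3)) && ((!(3*a[tot + 3] + buf[c + 2] != -4)) ==> buf[c + 2] + t == -3))) && ((!(3*a[tot + 3] + buf[c + 2] != -4)) ==> buf[c + 2] + t == -3))) && ((!(3*a[tot + 3] + p != -4)) ==> p + t == -3)))
Answer: WP = ((buf[p + 1] > 2*buf[p] + 2*tot ==> a[0] != 1) ==> c + p + tot == 3) && ((!(buf[p + 1] > 2*buf[p] + 2*tot ==> a[0] != 1)) ==> ((3*a[tot + 3] + p != -4 ==> ((3*a[tot + 3] + buf[c + 2] != -4 ==> ((3*a[tot + 3] + buf[c + 2] != -4 ==> ((!(3*a[tot + 3] + buf[c + 2] != -4)) && buf[c + 2] + t == -3)) && ((!(3*a[tot + 3] + buf[c + 2] != -4)) ==> buf[c + 2] + t == -3))) && ((!(3*a[tot + 3] + buf[c + 2] != -4)) ==> buf[c + 2] + t == -3))) && ((!(3*a[tot + 3] + p != -4)) ==> p + t == -3)))
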